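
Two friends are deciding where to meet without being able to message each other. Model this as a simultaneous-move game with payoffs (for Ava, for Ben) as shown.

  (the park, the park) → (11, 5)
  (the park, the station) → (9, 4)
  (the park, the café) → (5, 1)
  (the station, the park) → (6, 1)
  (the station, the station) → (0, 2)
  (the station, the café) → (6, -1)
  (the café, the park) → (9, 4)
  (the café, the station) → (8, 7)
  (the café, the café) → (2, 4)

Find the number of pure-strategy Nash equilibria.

Both the park: Ava gets 11 (best alternative 9); Ben gets 5 (best alternative 4). Neither deviates — NE.
Both the café is not a NE: Ava would switch to the station (6 > 2).
No other cell survives both best-response checks, so there is 1 pure NE.

1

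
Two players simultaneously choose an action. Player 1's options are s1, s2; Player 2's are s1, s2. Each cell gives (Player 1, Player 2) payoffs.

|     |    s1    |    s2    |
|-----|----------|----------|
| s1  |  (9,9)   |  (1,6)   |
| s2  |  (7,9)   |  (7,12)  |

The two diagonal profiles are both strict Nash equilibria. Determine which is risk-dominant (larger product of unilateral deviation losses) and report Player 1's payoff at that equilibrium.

7

At both s1: Player 1 loses 9 − 7 = 2 by deviating; Player 2 loses 9 − 6 = 3. Product = 2·3 = 6.
At both s2: Player 1 loses 7 − 1 = 6 by deviating; Player 2 loses 12 − 9 = 3. Product = 6·3 = 18.
18 > 6, so both s2 is risk-dominant. Player 1's payoff there is 7.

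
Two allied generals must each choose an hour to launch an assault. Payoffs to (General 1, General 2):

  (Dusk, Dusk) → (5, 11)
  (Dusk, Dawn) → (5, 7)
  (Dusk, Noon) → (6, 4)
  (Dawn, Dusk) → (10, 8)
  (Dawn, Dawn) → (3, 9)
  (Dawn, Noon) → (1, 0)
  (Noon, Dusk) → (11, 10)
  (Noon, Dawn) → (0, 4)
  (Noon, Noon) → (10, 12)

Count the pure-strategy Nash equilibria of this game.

Both Noon: General 1 gets 10 (best alternative 6); General 2 gets 12 (best alternative 10). Neither deviates — NE.
Both Dawn is not a NE: General 1 would switch to Dusk (5 > 3).
No other cell survives both best-response checks, so there is 1 pure NE.

1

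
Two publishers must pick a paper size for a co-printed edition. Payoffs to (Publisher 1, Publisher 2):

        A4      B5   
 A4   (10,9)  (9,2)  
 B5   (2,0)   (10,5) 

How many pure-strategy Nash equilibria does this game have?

2

Both A4: Publisher 1 gets 10 (best alternative 2); Publisher 2 gets 9 (best alternative 2). Neither deviates — NE.
Both B5: Publisher 1 gets 10 (best alternative 9); Publisher 2 gets 5 (best alternative 0). Neither deviates — NE.
(B5, A4) is not a NE: Publisher 1 would switch to A4 (10 > 2).
No other cell survives both best-response checks, so there are 2 pure NE.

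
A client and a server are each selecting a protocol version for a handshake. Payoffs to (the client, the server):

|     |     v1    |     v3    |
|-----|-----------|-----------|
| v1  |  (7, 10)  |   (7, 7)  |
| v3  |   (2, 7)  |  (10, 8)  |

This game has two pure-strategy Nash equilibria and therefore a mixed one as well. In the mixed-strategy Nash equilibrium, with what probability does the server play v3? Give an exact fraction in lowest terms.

5/8

The server's mix q on v1 must make the client indifferent between v1 and v3.
The client's payoff from v1: 7q + 7(1−q). From v3: 2q + 10(1−q).
Set equal: 5q = 3(1−q) → q = 3/8.
Probability on v3 is 1 − 3/8 = 5/8.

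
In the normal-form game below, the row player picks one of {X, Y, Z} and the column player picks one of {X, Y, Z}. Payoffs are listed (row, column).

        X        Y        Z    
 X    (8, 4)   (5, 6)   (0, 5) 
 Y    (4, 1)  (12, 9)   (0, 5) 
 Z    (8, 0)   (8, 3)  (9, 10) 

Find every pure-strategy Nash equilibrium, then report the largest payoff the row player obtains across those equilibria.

12

Both Y is a pure NE (the row player: 12 ≥ 8; the column player: 9 ≥ 5). The row player gets 12.
Both Z is a pure NE (the row player: 9 ≥ 0; the column player: 10 ≥ 3). The row player gets 9.
Every other cell has a profitable deviation for at least one player. Highest of {12, 9} is 12.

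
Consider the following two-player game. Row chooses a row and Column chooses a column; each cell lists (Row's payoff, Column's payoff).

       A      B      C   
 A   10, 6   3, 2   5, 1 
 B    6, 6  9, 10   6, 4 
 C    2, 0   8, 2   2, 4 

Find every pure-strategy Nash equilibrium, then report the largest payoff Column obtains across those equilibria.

10

Both A is a pure NE (Row: 10 ≥ 6; Column: 6 ≥ 2). Column gets 6.
Both B is a pure NE (Row: 9 ≥ 8; Column: 10 ≥ 6). Column gets 10.
Every other cell has a profitable deviation for at least one player. Highest of {6, 10} is 10.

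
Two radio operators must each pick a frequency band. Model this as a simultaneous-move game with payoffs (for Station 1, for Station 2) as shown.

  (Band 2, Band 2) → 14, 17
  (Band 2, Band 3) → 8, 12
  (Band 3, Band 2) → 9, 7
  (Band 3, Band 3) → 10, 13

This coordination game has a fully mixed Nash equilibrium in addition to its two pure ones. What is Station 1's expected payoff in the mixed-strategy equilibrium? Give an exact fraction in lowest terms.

Station 2 mixes with probability q on Band 2, chosen so Station 1 is indifferent: 14q + 8(1−q) = 9q + 10(1−q) gives q = 2/7.
Station 1's expected payoff (from either row, since indifferent) is 14·2/7 + 8·5/7 = 68/7.

68/7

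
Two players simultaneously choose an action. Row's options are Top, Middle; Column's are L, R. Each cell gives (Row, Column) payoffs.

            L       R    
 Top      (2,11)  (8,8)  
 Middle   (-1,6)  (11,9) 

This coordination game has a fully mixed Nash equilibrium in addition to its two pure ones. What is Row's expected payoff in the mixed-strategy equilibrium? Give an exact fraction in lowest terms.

5

Column mixes with probability q on L, chosen so Row is indifferent: 2q + 8(1−q) = (-1)q + 11(1−q) gives q = 1/2.
Row's expected payoff (from either row, since indifferent) is 2·1/2 + 8·1/2 = 5.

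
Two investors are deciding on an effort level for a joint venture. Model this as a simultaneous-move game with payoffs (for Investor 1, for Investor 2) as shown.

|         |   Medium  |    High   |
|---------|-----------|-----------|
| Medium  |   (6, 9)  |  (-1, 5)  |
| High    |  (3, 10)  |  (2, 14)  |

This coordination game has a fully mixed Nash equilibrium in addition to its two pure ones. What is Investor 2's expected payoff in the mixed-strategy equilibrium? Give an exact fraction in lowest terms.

19/2

Investor 1 mixes with probability p on Medium, chosen so Investor 2 is indifferent: 9p + 10(1−p) = 5p + 14(1−p) gives p = 1/2.
Investor 2's expected payoff is 9·1/2 + 10·1/2 = 19/2.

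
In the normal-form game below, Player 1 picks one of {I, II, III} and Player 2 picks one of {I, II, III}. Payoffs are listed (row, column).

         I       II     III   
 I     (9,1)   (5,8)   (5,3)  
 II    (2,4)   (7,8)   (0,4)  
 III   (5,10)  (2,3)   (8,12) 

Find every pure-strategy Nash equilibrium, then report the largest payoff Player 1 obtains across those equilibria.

Both II is a pure NE (Player 1: 7 ≥ 5; Player 2: 8 ≥ 4). Player 1 gets 7.
Both III is a pure NE (Player 1: 8 ≥ 5; Player 2: 12 ≥ 10). Player 1 gets 8.
Every other cell has a profitable deviation for at least one player. Highest of {7, 8} is 8.

8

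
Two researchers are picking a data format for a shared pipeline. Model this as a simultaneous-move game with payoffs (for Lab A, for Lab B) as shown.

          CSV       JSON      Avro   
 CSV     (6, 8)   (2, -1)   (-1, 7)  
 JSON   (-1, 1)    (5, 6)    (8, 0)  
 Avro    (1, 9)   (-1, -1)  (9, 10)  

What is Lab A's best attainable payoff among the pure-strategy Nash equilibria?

9

Both CSV is a pure NE (Lab A: 6 ≥ 1; Lab B: 8 ≥ 7). Lab A gets 6.
Both JSON is a pure NE (Lab A: 5 ≥ 2; Lab B: 6 ≥ 1). Lab A gets 5.
Both Avro is a pure NE (Lab A: 9 ≥ 8; Lab B: 10 ≥ 9). Lab A gets 9.
Every other cell has a profitable deviation for at least one player. Highest of {6, 5, 9} is 9.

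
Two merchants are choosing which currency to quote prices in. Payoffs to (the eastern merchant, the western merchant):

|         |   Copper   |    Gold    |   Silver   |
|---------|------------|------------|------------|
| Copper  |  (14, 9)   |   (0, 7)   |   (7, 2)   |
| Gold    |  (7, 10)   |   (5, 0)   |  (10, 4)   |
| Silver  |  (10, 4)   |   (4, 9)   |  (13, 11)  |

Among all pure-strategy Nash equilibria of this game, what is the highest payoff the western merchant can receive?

11

Both Copper is a pure NE (the eastern merchant: 14 ≥ 10; the western merchant: 9 ≥ 7). The western merchant gets 9.
Both Silver is a pure NE (the eastern merchant: 13 ≥ 10; the western merchant: 11 ≥ 9). The western merchant gets 11.
Every other cell has a profitable deviation for at least one player. Highest of {9, 11} is 11.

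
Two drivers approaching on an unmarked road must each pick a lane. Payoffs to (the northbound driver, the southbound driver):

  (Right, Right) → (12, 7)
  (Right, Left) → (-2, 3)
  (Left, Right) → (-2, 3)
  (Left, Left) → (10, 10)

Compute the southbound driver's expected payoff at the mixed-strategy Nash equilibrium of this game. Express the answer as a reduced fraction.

The northbound driver mixes with probability p on Right, chosen so the southbound driver is indifferent: 7p + 3(1−p) = 3p + 10(1−p) gives p = 7/11.
The southbound driver's expected payoff is 7·7/11 + 3·4/11 = 61/11.

61/11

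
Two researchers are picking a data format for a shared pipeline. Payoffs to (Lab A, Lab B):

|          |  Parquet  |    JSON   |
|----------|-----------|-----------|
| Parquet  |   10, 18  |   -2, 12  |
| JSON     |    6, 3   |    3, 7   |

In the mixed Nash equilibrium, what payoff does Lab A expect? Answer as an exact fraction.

Lab B mixes with probability q on Parquet, chosen so Lab A is indifferent: 10q + (-2)(1−q) = 6q + 3(1−q) gives q = 5/9.
Lab A's expected payoff (from either row, since indifferent) is 10·5/9 + (-2)·4/9 = 14/3.

14/3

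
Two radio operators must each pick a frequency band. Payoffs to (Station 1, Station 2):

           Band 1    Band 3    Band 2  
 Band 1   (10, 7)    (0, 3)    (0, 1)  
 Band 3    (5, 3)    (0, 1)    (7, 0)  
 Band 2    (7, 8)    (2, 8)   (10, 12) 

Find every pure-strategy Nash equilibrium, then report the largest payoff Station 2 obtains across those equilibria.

12

Both Band 1 is a pure NE (Station 1: 10 ≥ 7; Station 2: 7 ≥ 3). Station 2 gets 7.
Both Band 2 is a pure NE (Station 1: 10 ≥ 7; Station 2: 12 ≥ 8). Station 2 gets 12.
Every other cell has a profitable deviation for at least one player. Highest of {7, 12} is 12.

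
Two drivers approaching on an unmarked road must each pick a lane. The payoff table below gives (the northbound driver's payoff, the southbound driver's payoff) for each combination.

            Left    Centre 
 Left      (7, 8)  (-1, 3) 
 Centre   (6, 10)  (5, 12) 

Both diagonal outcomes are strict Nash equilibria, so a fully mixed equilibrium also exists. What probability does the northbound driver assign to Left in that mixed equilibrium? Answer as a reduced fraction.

The northbound driver's mix p on Left must make the southbound driver indifferent between Left and Centre.
The southbound driver's payoff from Left: 8p + 10(1−p). From Centre: 3p + 12(1−p).
Set equal: 5p = 2(1−p) → p = 2/7.

2/7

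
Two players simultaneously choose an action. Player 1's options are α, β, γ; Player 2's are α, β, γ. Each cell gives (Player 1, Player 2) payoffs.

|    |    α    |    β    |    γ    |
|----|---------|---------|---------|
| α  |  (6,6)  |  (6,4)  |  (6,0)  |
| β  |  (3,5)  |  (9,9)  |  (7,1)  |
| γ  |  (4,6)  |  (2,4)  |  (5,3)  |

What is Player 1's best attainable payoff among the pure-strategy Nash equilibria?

Both α is a pure NE (Player 1: 6 ≥ 4; Player 2: 6 ≥ 4). Player 1 gets 6.
Both β is a pure NE (Player 1: 9 ≥ 6; Player 2: 9 ≥ 5). Player 1 gets 9.
Every other cell has a profitable deviation for at least one player. Highest of {6, 9} is 9.

9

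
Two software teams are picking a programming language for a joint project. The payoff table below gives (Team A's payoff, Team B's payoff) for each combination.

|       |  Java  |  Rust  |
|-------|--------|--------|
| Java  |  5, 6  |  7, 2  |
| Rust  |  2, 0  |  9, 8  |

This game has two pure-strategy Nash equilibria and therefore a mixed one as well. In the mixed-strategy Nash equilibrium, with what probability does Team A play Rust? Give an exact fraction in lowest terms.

1/3

Team A's mix p on Java must make Team B indifferent between Java and Rust.
Team B's payoff from Java: 6p + 0(1−p). From Rust: 2p + 8(1−p).
Set equal: 4p = 8(1−p) → p = 8/12 = 2/3.
Probability on Rust is 1 − 2/3 = 1/3.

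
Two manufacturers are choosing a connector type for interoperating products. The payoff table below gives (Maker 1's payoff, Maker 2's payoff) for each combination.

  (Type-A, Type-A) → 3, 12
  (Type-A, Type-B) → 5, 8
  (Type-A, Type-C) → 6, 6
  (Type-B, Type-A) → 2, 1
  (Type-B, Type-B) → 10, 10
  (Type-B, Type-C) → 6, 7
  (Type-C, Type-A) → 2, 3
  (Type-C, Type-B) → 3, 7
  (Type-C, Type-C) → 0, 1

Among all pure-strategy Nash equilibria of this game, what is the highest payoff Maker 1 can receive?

10

Both Type-A is a pure NE (Maker 1: 3 ≥ 2; Maker 2: 12 ≥ 8). Maker 1 gets 3.
Both Type-B is a pure NE (Maker 1: 10 ≥ 5; Maker 2: 10 ≥ 7). Maker 1 gets 10.
Every other cell has a profitable deviation for at least one player. Highest of {3, 10} is 10.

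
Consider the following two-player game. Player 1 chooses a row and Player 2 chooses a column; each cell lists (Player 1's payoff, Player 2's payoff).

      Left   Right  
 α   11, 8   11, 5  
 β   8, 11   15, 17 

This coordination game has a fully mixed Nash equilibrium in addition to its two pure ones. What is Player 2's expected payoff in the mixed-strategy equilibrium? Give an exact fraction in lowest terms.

Player 1 mixes with probability p on α, chosen so Player 2 is indifferent: 8p + 11(1−p) = 5p + 17(1−p) gives p = 2/3.
Player 2's expected payoff is 8·2/3 + 11·1/3 = 9.

9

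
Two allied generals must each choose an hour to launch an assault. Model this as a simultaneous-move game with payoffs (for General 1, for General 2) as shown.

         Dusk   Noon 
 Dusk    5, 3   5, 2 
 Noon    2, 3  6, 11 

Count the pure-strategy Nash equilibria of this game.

Both Dusk: General 1 gets 5 (best alternative 2); General 2 gets 3 (best alternative 2). Neither deviates — NE.
Both Noon: General 1 gets 6 (best alternative 5); General 2 gets 11 (best alternative 3). Neither deviates — NE.
(Noon, Dusk) is not a NE: General 1 would switch to Dusk (5 > 2).
No other cell survives both best-response checks, so there are 2 pure NE.

2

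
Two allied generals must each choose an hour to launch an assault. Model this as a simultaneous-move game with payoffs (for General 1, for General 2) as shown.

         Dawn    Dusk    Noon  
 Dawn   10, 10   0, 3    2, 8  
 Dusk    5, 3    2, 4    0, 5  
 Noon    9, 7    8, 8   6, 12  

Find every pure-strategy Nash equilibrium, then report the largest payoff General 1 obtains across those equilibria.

Both Dawn is a pure NE (General 1: 10 ≥ 9; General 2: 10 ≥ 8). General 1 gets 10.
Both Noon is a pure NE (General 1: 6 ≥ 2; General 2: 12 ≥ 8). General 1 gets 6.
Every other cell has a profitable deviation for at least one player. Highest of {10, 6} is 10.

10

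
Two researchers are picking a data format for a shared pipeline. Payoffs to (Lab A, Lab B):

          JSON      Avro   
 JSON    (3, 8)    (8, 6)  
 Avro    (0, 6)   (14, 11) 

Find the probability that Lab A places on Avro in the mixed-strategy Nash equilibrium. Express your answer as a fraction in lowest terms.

Lab A's mix p on JSON must make Lab B indifferent between JSON and Avro.
Lab B's payoff from JSON: 8p + 6(1−p). From Avro: 6p + 11(1−p).
Set equal: 2p = 5(1−p) → p = 5/7.
Probability on Avro is 1 − 5/7 = 2/7.

2/7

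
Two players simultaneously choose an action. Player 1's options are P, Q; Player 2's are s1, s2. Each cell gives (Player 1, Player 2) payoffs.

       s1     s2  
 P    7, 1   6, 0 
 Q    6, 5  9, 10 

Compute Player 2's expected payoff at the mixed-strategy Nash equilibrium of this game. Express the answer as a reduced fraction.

5/3

Player 1 mixes with probability p on P, chosen so Player 2 is indifferent: 1p + 5(1−p) = 0p + 10(1−p) gives p = 5/6.
Player 2's expected payoff is 1·5/6 + 5·1/6 = 5/3.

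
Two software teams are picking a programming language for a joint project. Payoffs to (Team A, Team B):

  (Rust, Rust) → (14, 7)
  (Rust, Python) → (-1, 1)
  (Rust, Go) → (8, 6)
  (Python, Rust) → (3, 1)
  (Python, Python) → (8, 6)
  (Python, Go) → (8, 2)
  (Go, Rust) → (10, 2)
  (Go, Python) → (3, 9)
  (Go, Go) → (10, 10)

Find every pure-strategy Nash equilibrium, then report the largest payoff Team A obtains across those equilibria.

14

Both Rust is a pure NE (Team A: 14 ≥ 10; Team B: 7 ≥ 6). Team A gets 14.
Both Python is a pure NE (Team A: 8 ≥ 3; Team B: 6 ≥ 2). Team A gets 8.
Both Go is a pure NE (Team A: 10 ≥ 8; Team B: 10 ≥ 9). Team A gets 10.
Every other cell has a profitable deviation for at least one player. Highest of {14, 8, 10} is 14.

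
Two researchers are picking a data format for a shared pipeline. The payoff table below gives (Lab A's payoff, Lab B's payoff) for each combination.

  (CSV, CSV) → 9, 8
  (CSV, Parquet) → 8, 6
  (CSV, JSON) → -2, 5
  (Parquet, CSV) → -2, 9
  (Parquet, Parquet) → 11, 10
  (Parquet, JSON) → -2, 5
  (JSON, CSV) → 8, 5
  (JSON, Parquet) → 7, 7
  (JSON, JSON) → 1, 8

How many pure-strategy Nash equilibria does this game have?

3

Both CSV: Lab A gets 9 (best alternative 8); Lab B gets 8 (best alternative 6). Neither deviates — NE.
Both Parquet: Lab A gets 11 (best alternative 8); Lab B gets 10 (best alternative 9). Neither deviates — NE.
Both JSON: Lab A gets 1 (best alternative -2); Lab B gets 8 (best alternative 7). Neither deviates — NE.
(JSON, CSV) is not a NE: Lab A would switch to CSV (9 > 8).
No other cell survives both best-response checks, so there are 3 pure NE.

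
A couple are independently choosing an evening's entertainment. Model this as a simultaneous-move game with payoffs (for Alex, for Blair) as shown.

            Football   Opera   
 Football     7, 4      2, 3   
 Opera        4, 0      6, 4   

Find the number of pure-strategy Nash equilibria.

Both Football: Alex gets 7 (best alternative 4); Blair gets 4 (best alternative 3). Neither deviates — NE.
Both Opera: Alex gets 6 (best alternative 2); Blair gets 4 (best alternative 0). Neither deviates — NE.
(Football, Opera) is not a NE: Alex would switch to Opera (6 > 2).
No other cell survives both best-response checks, so there are 2 pure NE.

2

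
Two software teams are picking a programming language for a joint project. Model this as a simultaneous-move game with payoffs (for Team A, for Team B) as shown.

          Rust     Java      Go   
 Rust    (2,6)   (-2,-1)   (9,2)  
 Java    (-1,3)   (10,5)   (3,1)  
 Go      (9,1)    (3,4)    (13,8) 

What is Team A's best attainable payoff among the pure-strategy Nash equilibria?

13

Both Java is a pure NE (Team A: 10 ≥ 3; Team B: 5 ≥ 3). Team A gets 10.
Both Go is a pure NE (Team A: 13 ≥ 9; Team B: 8 ≥ 4). Team A gets 13.
Every other cell has a profitable deviation for at least one player. Highest of {10, 13} is 13.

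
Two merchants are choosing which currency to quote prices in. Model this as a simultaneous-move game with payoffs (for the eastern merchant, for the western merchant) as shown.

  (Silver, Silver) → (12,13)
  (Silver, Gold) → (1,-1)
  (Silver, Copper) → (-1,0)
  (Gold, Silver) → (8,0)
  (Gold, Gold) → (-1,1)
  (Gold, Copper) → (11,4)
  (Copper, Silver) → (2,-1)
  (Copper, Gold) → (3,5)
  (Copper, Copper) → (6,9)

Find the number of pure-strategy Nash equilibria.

2

Both Silver: the eastern merchant gets 12 (best alternative 8); the western merchant gets 13 (best alternative 0). Neither deviates — NE.
(Gold, Copper): the eastern merchant gets 11 (best alternative 6); the western merchant gets 4 (best alternative 1). Neither deviates — NE.
Both Copper is not a NE: the eastern merchant would switch to Gold (11 > 6).
No other cell survives both best-response checks, so there are 2 pure NE.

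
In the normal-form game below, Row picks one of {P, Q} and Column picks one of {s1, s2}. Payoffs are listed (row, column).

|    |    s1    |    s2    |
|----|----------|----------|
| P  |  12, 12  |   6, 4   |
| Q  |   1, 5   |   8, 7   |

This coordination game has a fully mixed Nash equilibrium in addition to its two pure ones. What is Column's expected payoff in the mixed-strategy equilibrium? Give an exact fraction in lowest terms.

Row mixes with probability p on P, chosen so Column is indifferent: 12p + 5(1−p) = 4p + 7(1−p) gives p = 1/5.
Column's expected payoff is 12·1/5 + 5·4/5 = 32/5.

32/5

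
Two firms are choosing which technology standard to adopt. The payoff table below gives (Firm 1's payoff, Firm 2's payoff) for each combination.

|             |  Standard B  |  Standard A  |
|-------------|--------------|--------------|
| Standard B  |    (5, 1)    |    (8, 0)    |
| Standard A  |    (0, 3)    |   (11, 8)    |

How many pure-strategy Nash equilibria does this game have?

2

Both Standard B: Firm 1 gets 5 (best alternative 0); Firm 2 gets 1 (best alternative 0). Neither deviates — NE.
Both Standard A: Firm 1 gets 11 (best alternative 8); Firm 2 gets 8 (best alternative 3). Neither deviates — NE.
(Standard B, Standard A) is not a NE: Firm 1 would switch to Standard A (11 > 8).
No other cell survives both best-response checks, so there are 2 pure NE.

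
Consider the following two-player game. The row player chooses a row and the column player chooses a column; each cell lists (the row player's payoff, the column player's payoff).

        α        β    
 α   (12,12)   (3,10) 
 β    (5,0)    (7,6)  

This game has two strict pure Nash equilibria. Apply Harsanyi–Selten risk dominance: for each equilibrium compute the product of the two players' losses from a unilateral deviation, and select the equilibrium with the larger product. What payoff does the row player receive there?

At both α: the row player loses 12 − 5 = 7 by deviating; the column player loses 12 − 10 = 2. Product = 7·2 = 14.
At both β: the row player loses 7 − 3 = 4 by deviating; the column player loses 6 − 0 = 6. Product = 4·6 = 24.
24 > 14, so both β is risk-dominant. The row player's payoff there is 7.

7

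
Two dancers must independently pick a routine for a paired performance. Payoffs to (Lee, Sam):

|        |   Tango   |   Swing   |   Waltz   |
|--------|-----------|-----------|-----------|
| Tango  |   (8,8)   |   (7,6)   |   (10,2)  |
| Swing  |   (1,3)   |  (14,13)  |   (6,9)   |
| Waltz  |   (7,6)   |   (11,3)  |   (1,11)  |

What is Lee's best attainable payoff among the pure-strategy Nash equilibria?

Both Tango is a pure NE (Lee: 8 ≥ 7; Sam: 8 ≥ 6). Lee gets 8.
Both Swing is a pure NE (Lee: 14 ≥ 11; Sam: 13 ≥ 9). Lee gets 14.
Every other cell has a profitable deviation for at least one player. Highest of {8, 14} is 14.

14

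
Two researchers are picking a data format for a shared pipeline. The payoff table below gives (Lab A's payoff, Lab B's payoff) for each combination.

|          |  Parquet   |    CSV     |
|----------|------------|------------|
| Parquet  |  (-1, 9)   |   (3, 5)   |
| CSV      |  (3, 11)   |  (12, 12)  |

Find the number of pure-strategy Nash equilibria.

Both CSV: Lab A gets 12 (best alternative 3); Lab B gets 12 (best alternative 11). Neither deviates — NE.
Both Parquet is not a NE: Lab A would switch to CSV (3 > -1).
No other cell survives both best-response checks, so there is 1 pure NE.

1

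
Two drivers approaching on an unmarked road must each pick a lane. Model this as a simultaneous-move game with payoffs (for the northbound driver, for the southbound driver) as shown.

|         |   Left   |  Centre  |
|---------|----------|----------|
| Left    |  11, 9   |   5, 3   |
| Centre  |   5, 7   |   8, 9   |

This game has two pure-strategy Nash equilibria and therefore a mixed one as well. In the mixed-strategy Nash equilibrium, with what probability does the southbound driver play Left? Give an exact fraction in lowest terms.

The southbound driver's mix q on Left must make the northbound driver indifferent between Left and Centre.
The northbound driver's payoff from Left: 11q + 5(1−q). From Centre: 5q + 8(1−q).
Set equal: 6q = 3(1−q) → q = 3/9 = 1/3.

1/3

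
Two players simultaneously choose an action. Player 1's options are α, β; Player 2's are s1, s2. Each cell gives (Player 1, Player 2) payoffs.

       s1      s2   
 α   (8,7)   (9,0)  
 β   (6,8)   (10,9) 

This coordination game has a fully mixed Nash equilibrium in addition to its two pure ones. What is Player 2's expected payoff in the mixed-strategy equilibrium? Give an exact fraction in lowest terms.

Player 1 mixes with probability p on α, chosen so Player 2 is indifferent: 7p + 8(1−p) = 0p + 9(1−p) gives p = 1/8.
Player 2's expected payoff is 7·1/8 + 8·7/8 = 63/8.

63/8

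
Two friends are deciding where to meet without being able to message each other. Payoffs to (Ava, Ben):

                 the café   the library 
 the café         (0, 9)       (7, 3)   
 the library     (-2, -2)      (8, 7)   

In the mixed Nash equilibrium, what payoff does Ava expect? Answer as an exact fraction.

Ben mixes with probability q on the café, chosen so Ava is indifferent: 0q + 7(1−q) = (-2)q + 8(1−q) gives q = 1/3.
Ava's expected payoff (from either row, since indifferent) is 0·1/3 + 7·2/3 = 14/3.

14/3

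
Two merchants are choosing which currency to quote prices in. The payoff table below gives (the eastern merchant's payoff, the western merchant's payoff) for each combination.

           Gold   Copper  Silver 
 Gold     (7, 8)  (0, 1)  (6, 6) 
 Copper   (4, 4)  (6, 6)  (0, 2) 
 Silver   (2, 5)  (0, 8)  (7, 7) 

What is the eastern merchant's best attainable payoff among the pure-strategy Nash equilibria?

Both Gold is a pure NE (the eastern merchant: 7 ≥ 4; the western merchant: 8 ≥ 6). The eastern merchant gets 7.
Both Copper is a pure NE (the eastern merchant: 6 ≥ 0; the western merchant: 6 ≥ 4). The eastern merchant gets 6.
Every other cell has a profitable deviation for at least one player. Highest of {7, 6} is 7.

7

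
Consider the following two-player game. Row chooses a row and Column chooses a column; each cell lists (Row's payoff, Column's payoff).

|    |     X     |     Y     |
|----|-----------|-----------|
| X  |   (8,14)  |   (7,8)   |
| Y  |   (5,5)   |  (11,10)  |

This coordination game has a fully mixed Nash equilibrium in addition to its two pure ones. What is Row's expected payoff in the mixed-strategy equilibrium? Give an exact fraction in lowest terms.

Column mixes with probability q on X, chosen so Row is indifferent: 8q + 7(1−q) = 5q + 11(1−q) gives q = 4/7.
Row's expected payoff (from either row, since indifferent) is 8·4/7 + 7·3/7 = 53/7.

53/7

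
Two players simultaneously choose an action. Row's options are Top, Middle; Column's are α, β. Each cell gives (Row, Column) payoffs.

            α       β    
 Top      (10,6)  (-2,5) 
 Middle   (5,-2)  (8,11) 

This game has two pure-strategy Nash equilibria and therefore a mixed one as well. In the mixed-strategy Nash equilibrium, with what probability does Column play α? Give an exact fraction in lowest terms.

Column's mix q on α must make Row indifferent between Top and Middle.
Row's payoff from Top: 10q + (-2)(1−q). From Middle: 5q + 8(1−q).
Set equal: 5q = 10(1−q) → q = 10/15 = 2/3.

2/3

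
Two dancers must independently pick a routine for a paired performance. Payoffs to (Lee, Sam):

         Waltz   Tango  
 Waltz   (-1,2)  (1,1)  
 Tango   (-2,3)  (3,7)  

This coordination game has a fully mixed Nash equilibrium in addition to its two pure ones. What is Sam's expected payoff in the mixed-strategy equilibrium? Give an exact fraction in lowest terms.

11/5

Lee mixes with probability p on Waltz, chosen so Sam is indifferent: 2p + 3(1−p) = 1p + 7(1−p) gives p = 4/5.
Sam's expected payoff is 2·4/5 + 3·1/5 = 11/5.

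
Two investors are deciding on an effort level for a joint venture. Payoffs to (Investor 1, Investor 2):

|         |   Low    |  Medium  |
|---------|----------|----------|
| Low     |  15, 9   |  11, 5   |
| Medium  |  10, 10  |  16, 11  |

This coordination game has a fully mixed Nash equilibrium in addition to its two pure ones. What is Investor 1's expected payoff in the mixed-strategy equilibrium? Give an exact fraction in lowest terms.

Investor 2 mixes with probability q on Low, chosen so Investor 1 is indifferent: 15q + 11(1−q) = 10q + 16(1−q) gives q = 1/2.
Investor 1's expected payoff (from either row, since indifferent) is 15·1/2 + 11·1/2 = 13.

13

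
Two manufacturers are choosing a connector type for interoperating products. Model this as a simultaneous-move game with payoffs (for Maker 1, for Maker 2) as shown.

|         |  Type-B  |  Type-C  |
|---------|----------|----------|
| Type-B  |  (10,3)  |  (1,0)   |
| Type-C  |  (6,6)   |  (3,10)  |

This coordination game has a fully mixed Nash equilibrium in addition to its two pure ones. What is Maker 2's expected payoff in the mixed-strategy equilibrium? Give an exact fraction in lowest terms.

Maker 1 mixes with probability p on Type-B, chosen so Maker 2 is indifferent: 3p + 6(1−p) = 0p + 10(1−p) gives p = 4/7.
Maker 2's expected payoff is 3·4/7 + 6·3/7 = 30/7.

30/7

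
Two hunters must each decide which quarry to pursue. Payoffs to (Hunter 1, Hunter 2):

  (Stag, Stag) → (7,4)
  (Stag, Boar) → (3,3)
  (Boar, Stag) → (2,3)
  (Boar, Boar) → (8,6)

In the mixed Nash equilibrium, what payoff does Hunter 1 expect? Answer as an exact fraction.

5

Hunter 2 mixes with probability q on Stag, chosen so Hunter 1 is indifferent: 7q + 3(1−q) = 2q + 8(1−q) gives q = 1/2.
Hunter 1's expected payoff (from either row, since indifferent) is 7·1/2 + 3·1/2 = 5.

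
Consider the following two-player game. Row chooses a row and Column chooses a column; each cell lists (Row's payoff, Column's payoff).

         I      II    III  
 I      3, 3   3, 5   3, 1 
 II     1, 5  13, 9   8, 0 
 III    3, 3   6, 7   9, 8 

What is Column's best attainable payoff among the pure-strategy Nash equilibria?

Both II is a pure NE (Row: 13 ≥ 6; Column: 9 ≥ 5). Column gets 9.
Both III is a pure NE (Row: 9 ≥ 8; Column: 8 ≥ 7). Column gets 8.
Every other cell has a profitable deviation for at least one player. Highest of {9, 8} is 9.

9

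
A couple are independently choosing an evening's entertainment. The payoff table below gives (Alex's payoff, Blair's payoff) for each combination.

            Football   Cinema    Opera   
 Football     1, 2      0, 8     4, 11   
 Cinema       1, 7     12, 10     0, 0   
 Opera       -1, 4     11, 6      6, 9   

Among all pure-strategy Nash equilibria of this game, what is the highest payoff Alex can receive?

12

Both Cinema is a pure NE (Alex: 12 ≥ 11; Blair: 10 ≥ 7). Alex gets 12.
Both Opera is a pure NE (Alex: 6 ≥ 4; Blair: 9 ≥ 6). Alex gets 6.
Every other cell has a profitable deviation for at least one player. Highest of {12, 6} is 12.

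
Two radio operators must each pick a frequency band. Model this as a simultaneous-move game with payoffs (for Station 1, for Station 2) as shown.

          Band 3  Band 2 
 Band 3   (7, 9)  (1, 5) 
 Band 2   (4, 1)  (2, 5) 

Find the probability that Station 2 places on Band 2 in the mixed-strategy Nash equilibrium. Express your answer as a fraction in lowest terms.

Station 2's mix q on Band 3 must make Station 1 indifferent between Band 3 and Band 2.
Station 1's payoff from Band 3: 7q + 1(1−q). From Band 2: 4q + 2(1−q).
Set equal: 3q = 1(1−q) → q = 1/4.
Probability on Band 2 is 1 − 1/4 = 3/4.

3/4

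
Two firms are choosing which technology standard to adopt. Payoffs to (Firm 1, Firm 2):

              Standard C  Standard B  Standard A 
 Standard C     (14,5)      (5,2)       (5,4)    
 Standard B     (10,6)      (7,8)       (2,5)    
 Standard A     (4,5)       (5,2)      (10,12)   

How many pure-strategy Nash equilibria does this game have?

Both Standard C: Firm 1 gets 14 (best alternative 10); Firm 2 gets 5 (best alternative 4). Neither deviates — NE.
Both Standard B: Firm 1 gets 7 (best alternative 5); Firm 2 gets 8 (best alternative 6). Neither deviates — NE.
Both Standard A: Firm 1 gets 10 (best alternative 5); Firm 2 gets 12 (best alternative 5). Neither deviates — NE.
(Standard A, Standard C) is not a NE: Firm 1 would switch to Standard C (14 > 4).
No other cell survives both best-response checks, so there are 3 pure NE.

3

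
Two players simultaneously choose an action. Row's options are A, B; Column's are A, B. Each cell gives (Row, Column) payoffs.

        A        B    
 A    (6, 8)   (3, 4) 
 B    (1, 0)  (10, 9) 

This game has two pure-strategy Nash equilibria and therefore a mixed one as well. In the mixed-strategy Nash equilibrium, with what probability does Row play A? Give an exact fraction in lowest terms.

9/13

Row's mix p on A must make Column indifferent between A and B.
Column's payoff from A: 8p + 0(1−p). From B: 4p + 9(1−p).
Set equal: 4p = 9(1−p) → p = 9/13.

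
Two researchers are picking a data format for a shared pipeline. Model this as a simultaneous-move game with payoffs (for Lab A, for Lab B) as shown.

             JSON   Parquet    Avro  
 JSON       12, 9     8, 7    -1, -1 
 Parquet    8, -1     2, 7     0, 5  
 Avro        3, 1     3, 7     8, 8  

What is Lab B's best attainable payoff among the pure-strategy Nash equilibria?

Both JSON is a pure NE (Lab A: 12 ≥ 8; Lab B: 9 ≥ 7). Lab B gets 9.
Both Avro is a pure NE (Lab A: 8 ≥ 0; Lab B: 8 ≥ 7). Lab B gets 8.
Every other cell has a profitable deviation for at least one player. Highest of {9, 8} is 9.

9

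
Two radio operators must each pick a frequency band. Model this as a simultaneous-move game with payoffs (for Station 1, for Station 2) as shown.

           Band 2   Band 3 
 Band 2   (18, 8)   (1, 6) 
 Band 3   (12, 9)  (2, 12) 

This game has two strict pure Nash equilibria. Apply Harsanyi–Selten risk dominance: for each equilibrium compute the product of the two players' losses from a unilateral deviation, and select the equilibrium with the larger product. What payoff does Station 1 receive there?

18

At both Band 2: Station 1 loses 18 − 12 = 6 by deviating; Station 2 loses 8 − 6 = 2. Product = 6·2 = 12.
At both Band 3: Station 1 loses 2 − 1 = 1 by deviating; Station 2 loses 12 − 9 = 3. Product = 1·3 = 3.
12 > 3, so both Band 2 is risk-dominant. Station 1's payoff there is 18.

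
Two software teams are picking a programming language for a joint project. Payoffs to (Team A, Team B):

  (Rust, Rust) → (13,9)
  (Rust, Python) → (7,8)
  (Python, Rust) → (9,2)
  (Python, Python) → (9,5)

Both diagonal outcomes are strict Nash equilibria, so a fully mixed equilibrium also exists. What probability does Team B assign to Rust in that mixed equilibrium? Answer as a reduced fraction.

1/3

Team B's mix q on Rust must make Team A indifferent between Rust and Python.
Team A's payoff from Rust: 13q + 7(1−q). From Python: 9q + 9(1−q).
Set equal: 4q = 2(1−q) → q = 2/6 = 1/3.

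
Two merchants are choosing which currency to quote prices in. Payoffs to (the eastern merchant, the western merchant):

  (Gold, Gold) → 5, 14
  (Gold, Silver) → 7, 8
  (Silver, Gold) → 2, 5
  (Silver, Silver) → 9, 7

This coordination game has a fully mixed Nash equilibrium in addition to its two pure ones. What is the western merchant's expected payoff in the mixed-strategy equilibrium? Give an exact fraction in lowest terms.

29/4

The eastern merchant mixes with probability p on Gold, chosen so the western merchant is indifferent: 14p + 5(1−p) = 8p + 7(1−p) gives p = 1/4.
The western merchant's expected payoff is 14·1/4 + 5·3/4 = 29/4.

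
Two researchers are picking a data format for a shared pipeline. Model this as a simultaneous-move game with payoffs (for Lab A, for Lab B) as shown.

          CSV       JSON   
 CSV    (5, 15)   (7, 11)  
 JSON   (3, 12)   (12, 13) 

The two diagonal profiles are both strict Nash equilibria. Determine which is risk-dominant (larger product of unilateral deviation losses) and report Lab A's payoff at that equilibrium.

At both CSV: Lab A loses 5 − 3 = 2 by deviating; Lab B loses 15 − 11 = 4. Product = 2·4 = 8.
At both JSON: Lab A loses 12 − 7 = 5 by deviating; Lab B loses 13 − 12 = 1. Product = 5·1 = 5.
8 > 5, so both CSV is risk-dominant. Lab A's payoff there is 5.

5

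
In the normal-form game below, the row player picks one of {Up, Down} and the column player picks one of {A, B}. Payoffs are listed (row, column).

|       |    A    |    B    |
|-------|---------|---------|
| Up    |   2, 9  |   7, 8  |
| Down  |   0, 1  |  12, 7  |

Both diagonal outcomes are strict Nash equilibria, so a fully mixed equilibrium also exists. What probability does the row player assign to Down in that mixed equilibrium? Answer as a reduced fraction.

The row player's mix p on Up must make the column player indifferent between A and B.
The column player's payoff from A: 9p + 1(1−p). From B: 8p + 7(1−p).
Set equal: 1p = 6(1−p) → p = 6/7.
Probability on Down is 1 − 6/7 = 1/7.

1/7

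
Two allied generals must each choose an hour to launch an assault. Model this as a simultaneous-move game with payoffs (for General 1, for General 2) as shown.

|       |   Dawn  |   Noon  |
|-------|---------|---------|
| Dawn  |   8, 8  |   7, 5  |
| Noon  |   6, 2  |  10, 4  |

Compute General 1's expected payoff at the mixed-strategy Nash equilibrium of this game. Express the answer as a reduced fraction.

General 2 mixes with probability q on Dawn, chosen so General 1 is indifferent: 8q + 7(1−q) = 6q + 10(1−q) gives q = 3/5.
General 1's expected payoff (from either row, since indifferent) is 8·3/5 + 7·2/5 = 38/5.

38/5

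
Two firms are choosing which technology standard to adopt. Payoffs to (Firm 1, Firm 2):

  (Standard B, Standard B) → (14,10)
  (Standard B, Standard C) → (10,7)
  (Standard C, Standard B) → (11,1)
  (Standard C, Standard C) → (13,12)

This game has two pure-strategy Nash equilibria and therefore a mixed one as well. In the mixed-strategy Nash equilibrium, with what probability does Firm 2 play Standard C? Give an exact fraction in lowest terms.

Firm 2's mix q on Standard B must make Firm 1 indifferent between Standard B and Standard C.
Firm 1's payoff from Standard B: 14q + 10(1−q). From Standard C: 11q + 13(1−q).
Set equal: 3q = 3(1−q) → q = 3/6 = 1/2.
Probability on Standard C is 1 − 1/2 = 1/2.

1/2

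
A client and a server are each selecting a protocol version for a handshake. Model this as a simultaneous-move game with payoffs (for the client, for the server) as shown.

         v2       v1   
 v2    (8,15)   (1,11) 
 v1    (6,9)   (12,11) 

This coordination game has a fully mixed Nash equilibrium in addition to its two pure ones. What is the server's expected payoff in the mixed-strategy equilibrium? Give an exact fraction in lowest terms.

The client mixes with probability p on v2, chosen so the server is indifferent: 15p + 9(1−p) = 11p + 11(1−p) gives p = 1/3.
The server's expected payoff is 15·1/3 + 9·2/3 = 11.

11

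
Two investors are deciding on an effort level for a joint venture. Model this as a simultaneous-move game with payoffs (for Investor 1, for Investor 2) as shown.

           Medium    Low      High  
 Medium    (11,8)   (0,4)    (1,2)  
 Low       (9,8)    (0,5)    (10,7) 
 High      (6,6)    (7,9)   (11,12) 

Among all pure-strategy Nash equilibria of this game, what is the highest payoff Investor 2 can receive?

Both Medium is a pure NE (Investor 1: 11 ≥ 9; Investor 2: 8 ≥ 4). Investor 2 gets 8.
Both High is a pure NE (Investor 1: 11 ≥ 10; Investor 2: 12 ≥ 9). Investor 2 gets 12.
Every other cell has a profitable deviation for at least one player. Highest of {8, 12} is 12.

12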